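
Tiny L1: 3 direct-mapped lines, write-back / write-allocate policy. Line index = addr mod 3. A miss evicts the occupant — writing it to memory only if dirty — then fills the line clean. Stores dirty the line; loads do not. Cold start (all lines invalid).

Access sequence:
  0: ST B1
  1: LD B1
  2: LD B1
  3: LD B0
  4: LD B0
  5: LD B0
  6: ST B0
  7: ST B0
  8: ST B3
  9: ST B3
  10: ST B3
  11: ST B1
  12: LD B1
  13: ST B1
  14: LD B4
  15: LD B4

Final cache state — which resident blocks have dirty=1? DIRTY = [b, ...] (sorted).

0: W B1 → L1 miss [D]
1: R B1 → L1 hit [D]
2: R B1 → L1 hit [D]
3: R B0 → L0 miss [-]
4: R B0 → L0 hit [-]
5: R B0 → L0 hit [-]
6: W B0 → L0 hit [D]
7: W B0 → L0 hit [D]
8: W B3 → L0 miss wb→B0 [D]
9: W B3 → L0 hit [D]
10: W B3 → L0 hit [D]
11: W B1 → L1 hit [D]
12: R B1 → L1 hit [D]
13: W B1 → L1 hit [D]
14: R B4 → L1 miss wb→B1 [-]
15: R B4 → L1 hit [-]

DIRTY = [3]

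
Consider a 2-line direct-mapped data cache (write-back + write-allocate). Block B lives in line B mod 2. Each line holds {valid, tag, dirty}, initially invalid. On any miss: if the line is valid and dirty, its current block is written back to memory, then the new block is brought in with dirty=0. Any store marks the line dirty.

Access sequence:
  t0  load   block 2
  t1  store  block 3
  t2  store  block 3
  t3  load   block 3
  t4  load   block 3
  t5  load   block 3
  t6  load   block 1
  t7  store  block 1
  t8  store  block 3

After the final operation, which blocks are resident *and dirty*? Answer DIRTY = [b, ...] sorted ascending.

DIRTY = [3]

  0 | R B2 → L0 miss [-]
  1 | W B3 → L1 miss [D]
  2 | W B3 → L1 hit [D]
  3 | R B3 → L1 hit [D]
  4 | R B3 → L1 hit [D]
  5 | R B3 → L1 hit [D]
  6 | R B1 → L1 miss wb→B3 [-]
  7 | W B1 → L1 hit [D]
  8 | W B3 → L1 miss wb→B1 [D]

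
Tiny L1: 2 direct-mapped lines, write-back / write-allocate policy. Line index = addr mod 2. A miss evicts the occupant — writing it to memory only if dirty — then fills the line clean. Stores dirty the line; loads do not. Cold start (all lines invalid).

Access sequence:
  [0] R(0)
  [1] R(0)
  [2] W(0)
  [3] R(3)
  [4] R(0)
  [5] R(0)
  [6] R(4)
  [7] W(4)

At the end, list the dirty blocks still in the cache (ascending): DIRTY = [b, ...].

  0 | R B0 → L0 miss [-]
  1 | R B0 → L0 hit [-]
  2 | W B0 → L0 hit [D]
  3 | R B3 → L1 miss [-]
  4 | R B0 → L0 hit [D]
  5 | R B0 → L0 hit [D]
  6 | R B4 → L0 miss wb→B0 [-]
  7 | W B4 → L0 hit [D]

DIRTY = [4]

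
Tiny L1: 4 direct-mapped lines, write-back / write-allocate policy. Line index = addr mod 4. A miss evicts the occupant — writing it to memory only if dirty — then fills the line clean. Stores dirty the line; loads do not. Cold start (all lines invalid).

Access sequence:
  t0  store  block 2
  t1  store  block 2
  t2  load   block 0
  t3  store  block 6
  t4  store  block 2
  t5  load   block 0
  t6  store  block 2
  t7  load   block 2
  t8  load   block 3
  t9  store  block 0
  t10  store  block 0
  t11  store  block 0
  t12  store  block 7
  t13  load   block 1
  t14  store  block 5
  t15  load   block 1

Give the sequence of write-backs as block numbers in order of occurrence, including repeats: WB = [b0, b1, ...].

WB = [2, 6, 5]

0: W B2 → L2 miss [D]
1: W B2 → L2 hit [D]
2: R B0 → L0 miss [-]
3: W B6 → L2 miss wb→B2 [D]
4: W B2 → L2 miss wb→B6 [D]
5: R B0 → L0 hit [-]
6: W B2 → L2 hit [D]
7: R B2 → L2 hit [D]
8: R B3 → L3 miss [-]
9: W B0 → L0 hit [D]
10: W B0 → L0 hit [D]
11: W B0 → L0 hit [D]
12: W B7 → L3 miss [D]
13: R B1 → L1 miss [-]
14: W B5 → L1 miss [D]
15: R B1 → L1 miss wb→B5 [-]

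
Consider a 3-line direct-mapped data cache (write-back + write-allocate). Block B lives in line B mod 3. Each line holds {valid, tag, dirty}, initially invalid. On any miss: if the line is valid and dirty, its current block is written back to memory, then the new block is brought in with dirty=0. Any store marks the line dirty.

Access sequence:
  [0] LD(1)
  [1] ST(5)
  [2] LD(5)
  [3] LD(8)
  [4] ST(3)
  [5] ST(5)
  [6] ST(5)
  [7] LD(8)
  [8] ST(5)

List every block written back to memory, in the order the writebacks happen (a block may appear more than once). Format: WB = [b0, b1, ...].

0: R B1 -> L1 miss  d=-]
1: W B5 -> L2 miss  d=D]
2: R B5 -> L2 hit  d=D]
3: R B8 -> L2 miss wb->B5  d=-]
4: W B3 -> L0 miss  d=D]
5: W B5 -> L2 miss  d=D]
6: W B5 -> L2 hit  d=D]
7: R B8 -> L2 miss wb->B5  d=-]
8: W B5 -> L2 miss  d=D]

WB = [5, 5]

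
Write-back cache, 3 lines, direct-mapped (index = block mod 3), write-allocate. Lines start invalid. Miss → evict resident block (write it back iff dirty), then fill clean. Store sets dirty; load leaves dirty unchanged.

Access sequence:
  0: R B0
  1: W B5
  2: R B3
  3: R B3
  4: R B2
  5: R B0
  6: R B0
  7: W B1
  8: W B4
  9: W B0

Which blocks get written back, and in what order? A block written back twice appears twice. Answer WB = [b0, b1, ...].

WB = [5, 1]

  0 | R B0 → L0 miss [-]
  1 | W B5 → L2 miss [D]
  2 | R B3 → L0 miss [-]
  3 | R B3 → L0 hit [-]
  4 | R B2 → L2 miss wb→B5 [-]
  5 | R B0 → L0 miss [-]
  6 | R B0 → L0 hit [-]
  7 | W B1 → L1 miss [D]
  8 | W B4 → L1 miss wb→B1 [D]
  9 | W B0 → L0 hit [D]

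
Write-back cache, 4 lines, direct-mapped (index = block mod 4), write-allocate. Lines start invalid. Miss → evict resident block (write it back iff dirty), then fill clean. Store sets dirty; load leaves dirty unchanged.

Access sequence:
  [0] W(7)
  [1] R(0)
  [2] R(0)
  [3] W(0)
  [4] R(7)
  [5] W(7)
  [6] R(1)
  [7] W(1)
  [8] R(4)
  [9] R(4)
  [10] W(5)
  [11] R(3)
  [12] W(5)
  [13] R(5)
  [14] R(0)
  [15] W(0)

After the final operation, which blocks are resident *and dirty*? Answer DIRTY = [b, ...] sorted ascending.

DIRTY = [0, 5]

0: W B7 -> L3 miss  d=D]
1: R B0 -> L0 miss  d=-]
2: R B0 -> L0 hit  d=-]
3: W B0 -> L0 hit  d=D]
4: R B7 -> L3 hit  d=D]
5: W B7 -> L3 hit  d=D]
6: R B1 -> L1 miss  d=-]
7: W B1 -> L1 hit  d=D]
8: R B4 -> L0 miss wb->B0  d=-]
9: R B4 -> L0 hit  d=-]
10: W B5 -> L1 miss wb->B1  d=D]
11: R B3 -> L3 miss wb->B7  d=-]
12: W B5 -> L1 hit  d=D]
13: R B5 -> L1 hit  d=D]
14: R B0 -> L0 miss  d=-]
15: W B0 -> L0 hit  d=D]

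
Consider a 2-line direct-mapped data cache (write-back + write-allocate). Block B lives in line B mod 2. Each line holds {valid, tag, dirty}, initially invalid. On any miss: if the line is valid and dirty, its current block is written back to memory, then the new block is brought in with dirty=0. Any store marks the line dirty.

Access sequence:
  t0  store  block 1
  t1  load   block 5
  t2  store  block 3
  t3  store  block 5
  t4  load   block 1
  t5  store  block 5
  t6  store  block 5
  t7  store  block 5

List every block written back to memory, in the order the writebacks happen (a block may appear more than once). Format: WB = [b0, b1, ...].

WB = [1, 3, 5]

0: W B1 -> L1 miss  d=D]
1: R B5 -> L1 miss wb->B1  d=-]
2: W B3 -> L1 miss  d=D]
3: W B5 -> L1 miss wb->B3  d=D]
4: R B1 -> L1 miss wb->B5  d=-]
5: W B5 -> L1 miss  d=D]
6: W B5 -> L1 hit  d=D]
7: W B5 -> L1 hit  d=D]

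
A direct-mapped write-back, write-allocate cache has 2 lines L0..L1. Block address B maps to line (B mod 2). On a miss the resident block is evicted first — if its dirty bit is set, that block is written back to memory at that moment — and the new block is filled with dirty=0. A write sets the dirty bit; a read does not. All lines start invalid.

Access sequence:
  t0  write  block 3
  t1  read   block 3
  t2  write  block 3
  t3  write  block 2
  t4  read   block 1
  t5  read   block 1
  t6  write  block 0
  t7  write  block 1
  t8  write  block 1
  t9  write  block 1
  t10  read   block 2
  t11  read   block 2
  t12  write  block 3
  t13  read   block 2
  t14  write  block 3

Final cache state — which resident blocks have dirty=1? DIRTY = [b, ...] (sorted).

DIRTY = [3]

  0 | W B3 → L1 miss [D]
  1 | R B3 → L1 hit [D]
  2 | W B3 → L1 hit [D]
  3 | W B2 → L0 miss [D]
  4 | R B1 → L1 miss wb→B3 [-]
  5 | R B1 → L1 hit [-]
  6 | W B0 → L0 miss wb→B2 [D]
  7 | W B1 → L1 hit [D]
  8 | W B1 → L1 hit [D]
  9 | W B1 → L1 hit [D]
  10 | R B2 → L0 miss wb→B0 [-]
  11 | R B2 → L0 hit [-]
  12 | W B3 → L1 miss wb→B1 [D]
  13 | R B2 → L0 hit [-]
  14 | W B3 → L1 hit [D]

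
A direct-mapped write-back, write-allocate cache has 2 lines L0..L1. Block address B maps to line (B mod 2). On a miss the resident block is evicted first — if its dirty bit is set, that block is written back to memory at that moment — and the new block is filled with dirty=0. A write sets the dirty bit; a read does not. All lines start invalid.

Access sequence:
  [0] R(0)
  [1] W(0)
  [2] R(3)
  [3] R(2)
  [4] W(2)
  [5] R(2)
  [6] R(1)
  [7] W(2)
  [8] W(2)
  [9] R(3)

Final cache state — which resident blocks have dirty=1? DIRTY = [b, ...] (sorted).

0: R B0 → L0 miss [-]
1: W B0 → L0 hit [D]
2: R B3 → L1 miss [-]
3: R B2 → L0 miss wb→B0 [-]
4: W B2 → L0 hit [D]
5: R B2 → L0 hit [D]
6: R B1 → L1 miss [-]
7: W B2 → L0 hit [D]
8: W B2 → L0 hit [D]
9: R B3 → L1 miss [-]

DIRTY = [2]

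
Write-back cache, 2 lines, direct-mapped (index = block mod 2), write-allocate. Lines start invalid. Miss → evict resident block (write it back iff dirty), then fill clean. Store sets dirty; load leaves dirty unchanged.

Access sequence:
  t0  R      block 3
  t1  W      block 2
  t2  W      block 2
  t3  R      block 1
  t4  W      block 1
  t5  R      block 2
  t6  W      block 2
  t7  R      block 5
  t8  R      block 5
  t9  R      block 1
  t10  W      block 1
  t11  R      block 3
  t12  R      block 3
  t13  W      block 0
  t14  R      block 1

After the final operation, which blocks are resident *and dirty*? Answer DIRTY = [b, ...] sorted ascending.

DIRTY = [0]

0: R B3 → L1 miss [-]
1: W B2 → L0 miss [D]
2: W B2 → L0 hit [D]
3: R B1 → L1 miss [-]
4: W B1 → L1 hit [D]
5: R B2 → L0 hit [D]
6: W B2 → L0 hit [D]
7: R B5 → L1 miss wb→B1 [-]
8: R B5 → L1 hit [-]
9: R B1 → L1 miss [-]
10: W B1 → L1 hit [D]
11: R B3 → L1 miss wb→B1 [-]
12: R B3 → L1 hit [-]
13: W B0 → L0 miss wb→B2 [D]
14: R B1 → L1 miss [-]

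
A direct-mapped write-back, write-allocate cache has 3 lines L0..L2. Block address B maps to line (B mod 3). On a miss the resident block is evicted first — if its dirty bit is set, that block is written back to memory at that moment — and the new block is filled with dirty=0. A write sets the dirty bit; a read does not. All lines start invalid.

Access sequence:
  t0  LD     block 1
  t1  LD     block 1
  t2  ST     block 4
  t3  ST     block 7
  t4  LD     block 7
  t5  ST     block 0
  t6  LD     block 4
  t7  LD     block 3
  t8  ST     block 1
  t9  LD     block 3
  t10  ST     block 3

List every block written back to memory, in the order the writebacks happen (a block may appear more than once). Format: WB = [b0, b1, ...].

WB = [4, 7, 0]

0: R B1 → L1 miss [-]
1: R B1 → L1 hit [-]
2: W B4 → L1 miss [D]
3: W B7 → L1 miss wb→B4 [D]
4: R B7 → L1 hit [D]
5: W B0 → L0 miss [D]
6: R B4 → L1 miss wb→B7 [-]
7: R B3 → L0 miss wb→B0 [-]
8: W B1 → L1 miss [D]
9: R B3 → L0 hit [-]
10: W B3 → L0 hit [D]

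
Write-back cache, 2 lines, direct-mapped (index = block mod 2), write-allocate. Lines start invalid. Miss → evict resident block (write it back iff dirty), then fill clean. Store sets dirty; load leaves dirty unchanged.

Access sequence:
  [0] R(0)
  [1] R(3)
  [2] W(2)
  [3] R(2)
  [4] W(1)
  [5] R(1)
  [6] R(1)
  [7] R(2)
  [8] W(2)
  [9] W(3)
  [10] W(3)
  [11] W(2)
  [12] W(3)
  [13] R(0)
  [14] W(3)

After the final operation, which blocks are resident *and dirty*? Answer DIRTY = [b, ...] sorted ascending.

0: R B0 -> L0 miss  d=-]
1: R B3 -> L1 miss  d=-]
2: W B2 -> L0 miss  d=D]
3: R B2 -> L0 hit  d=D]
4: W B1 -> L1 miss  d=D]
5: R B1 -> L1 hit  d=D]
6: R B1 -> L1 hit  d=D]
7: R B2 -> L0 hit  d=D]
8: W B2 -> L0 hit  d=D]
9: W B3 -> L1 miss wb->B1  d=D]
10: W B3 -> L1 hit  d=D]
11: W B2 -> L0 hit  d=D]
12: W B3 -> L1 hit  d=D]
13: R B0 -> L0 miss wb->B2  d=-]
14: W B3 -> L1 hit  d=D]

DIRTY = [3]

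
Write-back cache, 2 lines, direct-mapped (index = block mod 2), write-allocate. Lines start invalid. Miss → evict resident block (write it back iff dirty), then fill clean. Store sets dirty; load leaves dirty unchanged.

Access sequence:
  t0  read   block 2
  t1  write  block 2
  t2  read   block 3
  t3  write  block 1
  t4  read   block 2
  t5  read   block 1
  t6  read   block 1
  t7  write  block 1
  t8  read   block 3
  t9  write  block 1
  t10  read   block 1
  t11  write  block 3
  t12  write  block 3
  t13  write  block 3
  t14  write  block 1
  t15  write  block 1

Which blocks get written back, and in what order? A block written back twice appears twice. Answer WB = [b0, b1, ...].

WB = [1, 1, 3]

0: R B2 → L0 miss [-]
1: W B2 → L0 hit [D]
2: R B3 → L1 miss [-]
3: W B1 → L1 miss [D]
4: R B2 → L0 hit [D]
5: R B1 → L1 hit [D]
6: R B1 → L1 hit [D]
7: W B1 → L1 hit [D]
8: R B3 → L1 miss wb→B1 [-]
9: W B1 → L1 miss [D]
10: R B1 → L1 hit [D]
11: W B3 → L1 miss wb→B1 [D]
12: W B3 → L1 hit [D]
13: W B3 → L1 hit [D]
14: W B1 → L1 miss wb→B3 [D]
15: W B1 → L1 hit [D]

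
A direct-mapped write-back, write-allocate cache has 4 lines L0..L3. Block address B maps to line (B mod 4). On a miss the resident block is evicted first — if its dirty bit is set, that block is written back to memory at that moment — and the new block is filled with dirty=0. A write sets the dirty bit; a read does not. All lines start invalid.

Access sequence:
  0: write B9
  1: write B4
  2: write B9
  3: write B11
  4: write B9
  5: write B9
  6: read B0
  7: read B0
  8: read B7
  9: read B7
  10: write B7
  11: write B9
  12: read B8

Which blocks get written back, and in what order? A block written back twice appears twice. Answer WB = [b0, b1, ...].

WB = [4, 11]

0: W B9 → L1 miss [D]
1: W B4 → L0 miss [D]
2: W B9 → L1 hit [D]
3: W B11 → L3 miss [D]
4: W B9 → L1 hit [D]
5: W B9 → L1 hit [D]
6: R B0 → L0 miss wb→B4 [-]
7: R B0 → L0 hit [-]
8: R B7 → L3 miss wb→B11 [-]
9: R B7 → L3 hit [-]
10: W B7 → L3 hit [D]
11: W B9 → L1 hit [D]
12: R B8 → L0 miss [-]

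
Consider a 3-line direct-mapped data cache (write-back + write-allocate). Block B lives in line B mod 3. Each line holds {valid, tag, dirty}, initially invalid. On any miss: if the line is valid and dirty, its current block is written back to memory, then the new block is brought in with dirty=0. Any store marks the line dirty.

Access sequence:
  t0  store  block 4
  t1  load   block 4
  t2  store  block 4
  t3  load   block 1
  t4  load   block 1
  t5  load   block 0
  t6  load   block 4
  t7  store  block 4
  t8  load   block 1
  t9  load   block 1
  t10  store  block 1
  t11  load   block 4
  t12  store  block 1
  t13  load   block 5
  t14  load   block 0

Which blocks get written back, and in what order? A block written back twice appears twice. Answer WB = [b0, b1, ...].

0: W B4 -> L1 miss  d=D]
1: R B4 -> L1 hit  d=D]
2: W B4 -> L1 hit  d=D]
3: R B1 -> L1 miss wb->B4  d=-]
4: R B1 -> L1 hit  d=-]
5: R B0 -> L0 miss  d=-]
6: R B4 -> L1 miss  d=-]
7: W B4 -> L1 hit  d=D]
8: R B1 -> L1 miss wb->B4  d=-]
9: R B1 -> L1 hit  d=-]
10: W B1 -> L1 hit  d=D]
11: R B4 -> L1 miss wb->B1  d=-]
12: W B1 -> L1 miss  d=D]
13: R B5 -> L2 miss  d=-]
14: R B0 -> L0 hit  d=-]

WB = [4, 4, 1]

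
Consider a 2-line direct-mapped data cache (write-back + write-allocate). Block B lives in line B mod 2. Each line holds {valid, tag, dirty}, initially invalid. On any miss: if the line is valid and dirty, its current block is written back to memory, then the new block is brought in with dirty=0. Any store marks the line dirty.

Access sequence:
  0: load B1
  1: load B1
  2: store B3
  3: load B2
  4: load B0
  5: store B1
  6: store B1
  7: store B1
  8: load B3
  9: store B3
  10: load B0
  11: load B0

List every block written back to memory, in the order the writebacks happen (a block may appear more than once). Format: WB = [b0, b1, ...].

  0 | R B1 → L1 miss [-]
  1 | R B1 → L1 hit [-]
  2 | W B3 → L1 miss [D]
  3 | R B2 → L0 miss [-]
  4 | R B0 → L0 miss [-]
  5 | W B1 → L1 miss wb→B3 [D]
  6 | W B1 → L1 hit [D]
  7 | W B1 → L1 hit [D]
  8 | R B3 → L1 miss wb→B1 [-]
  9 | W B3 → L1 hit [D]
  10 | R B0 → L0 hit [-]
  11 | R B0 → L0 hit [-]

WB = [3, 1]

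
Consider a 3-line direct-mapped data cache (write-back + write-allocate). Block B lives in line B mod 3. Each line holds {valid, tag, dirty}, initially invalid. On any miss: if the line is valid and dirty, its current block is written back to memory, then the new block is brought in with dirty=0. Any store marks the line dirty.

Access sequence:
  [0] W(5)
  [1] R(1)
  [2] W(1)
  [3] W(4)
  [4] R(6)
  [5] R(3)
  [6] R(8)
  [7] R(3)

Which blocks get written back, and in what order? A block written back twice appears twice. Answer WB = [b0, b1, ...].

WB = [1, 5]

0: W B5 → L2 miss [D]
1: R B1 → L1 miss [-]
2: W B1 → L1 hit [D]
3: W B4 → L1 miss wb→B1 [D]
4: R B6 → L0 miss [-]
5: R B3 → L0 miss [-]
6: R B8 → L2 miss wb→B5 [-]
7: R B3 → L0 hit [-]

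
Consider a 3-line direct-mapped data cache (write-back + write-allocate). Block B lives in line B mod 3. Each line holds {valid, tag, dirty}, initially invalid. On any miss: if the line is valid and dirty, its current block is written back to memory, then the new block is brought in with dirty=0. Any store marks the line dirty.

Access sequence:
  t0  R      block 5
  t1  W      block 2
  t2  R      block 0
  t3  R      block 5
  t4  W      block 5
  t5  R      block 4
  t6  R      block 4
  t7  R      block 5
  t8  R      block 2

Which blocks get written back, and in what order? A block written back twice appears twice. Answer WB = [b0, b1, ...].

WB = [2, 5]

0: R B5 → L2 miss [-]
1: W B2 → L2 miss [D]
2: R B0 → L0 miss [-]
3: R B5 → L2 miss wb→B2 [-]
4: W B5 → L2 hit [D]
5: R B4 → L1 miss [-]
6: R B4 → L1 hit [-]
7: R B5 → L2 hit [D]
8: R B2 → L2 miss wb→B5 [-]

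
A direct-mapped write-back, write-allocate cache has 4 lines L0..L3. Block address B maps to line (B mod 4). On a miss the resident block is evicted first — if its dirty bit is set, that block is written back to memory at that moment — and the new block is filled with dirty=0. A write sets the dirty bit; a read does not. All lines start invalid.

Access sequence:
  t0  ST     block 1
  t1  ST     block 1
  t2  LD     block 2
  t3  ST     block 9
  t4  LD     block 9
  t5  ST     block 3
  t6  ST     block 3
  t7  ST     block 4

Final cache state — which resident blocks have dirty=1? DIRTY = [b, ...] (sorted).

DIRTY = [3, 4, 9]

0: W B1 -> L1 miss  d=D]
1: W B1 -> L1 hit  d=D]
2: R B2 -> L2 miss  d=-]
3: W B9 -> L1 miss wb->B1  d=D]
4: R B9 -> L1 hit  d=D]
5: W B3 -> L3 miss  d=D]
6: W B3 -> L3 hit  d=D]
7: W B4 -> L0 miss  d=D]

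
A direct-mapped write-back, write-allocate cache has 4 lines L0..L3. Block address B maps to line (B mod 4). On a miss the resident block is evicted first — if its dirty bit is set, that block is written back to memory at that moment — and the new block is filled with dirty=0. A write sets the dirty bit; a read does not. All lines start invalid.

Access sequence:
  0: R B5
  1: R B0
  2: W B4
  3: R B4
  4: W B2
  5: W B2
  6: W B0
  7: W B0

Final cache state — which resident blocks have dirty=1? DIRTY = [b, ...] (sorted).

  0 | R B5 → L1 miss [-]
  1 | R B0 → L0 miss [-]
  2 | W B4 → L0 miss [D]
  3 | R B4 → L0 hit [D]
  4 | W B2 → L2 miss [D]
  5 | W B2 → L2 hit [D]
  6 | W B0 → L0 miss wb→B4 [D]
  7 | W B0 → L0 hit [D]

DIRTY = [0, 2]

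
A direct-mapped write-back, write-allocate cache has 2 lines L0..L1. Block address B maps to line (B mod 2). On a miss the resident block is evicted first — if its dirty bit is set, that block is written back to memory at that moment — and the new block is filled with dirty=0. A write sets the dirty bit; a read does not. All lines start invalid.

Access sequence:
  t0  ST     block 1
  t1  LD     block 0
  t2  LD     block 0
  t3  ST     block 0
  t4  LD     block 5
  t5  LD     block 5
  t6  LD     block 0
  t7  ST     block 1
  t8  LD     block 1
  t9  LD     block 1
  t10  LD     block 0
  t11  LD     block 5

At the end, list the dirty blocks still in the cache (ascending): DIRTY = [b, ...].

DIRTY = [0]

0: W B1 → L1 miss [D]
1: R B0 → L0 miss [-]
2: R B0 → L0 hit [-]
3: W B0 → L0 hit [D]
4: R B5 → L1 miss wb→B1 [-]
5: R B5 → L1 hit [-]
6: R B0 → L0 hit [D]
7: W B1 → L1 miss [D]
8: R B1 → L1 hit [D]
9: R B1 → L1 hit [D]
10: R B0 → L0 hit [D]
11: R B5 → L1 miss wb→B1 [-]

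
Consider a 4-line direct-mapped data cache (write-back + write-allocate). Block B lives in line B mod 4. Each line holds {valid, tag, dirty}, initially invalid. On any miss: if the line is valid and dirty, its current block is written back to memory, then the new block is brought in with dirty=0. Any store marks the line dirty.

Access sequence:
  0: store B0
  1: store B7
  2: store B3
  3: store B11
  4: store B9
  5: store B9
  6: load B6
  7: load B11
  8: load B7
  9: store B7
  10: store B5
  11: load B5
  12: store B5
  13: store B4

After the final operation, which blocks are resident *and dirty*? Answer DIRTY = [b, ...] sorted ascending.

DIRTY = [4, 5, 7]

0: W B0 → L0 miss [D]
1: W B7 → L3 miss [D]
2: W B3 → L3 miss wb→B7 [D]
3: W B11 → L3 miss wb→B3 [D]
4: W B9 → L1 miss [D]
5: W B9 → L1 hit [D]
6: R B6 → L2 miss [-]
7: R B11 → L3 hit [D]
8: R B7 → L3 miss wb→B11 [-]
9: W B7 → L3 hit [D]
10: W B5 → L1 miss wb→B9 [D]
11: R B5 → L1 hit [D]
12: W B5 → L1 hit [D]
13: W B4 → L0 miss wb→B0 [D]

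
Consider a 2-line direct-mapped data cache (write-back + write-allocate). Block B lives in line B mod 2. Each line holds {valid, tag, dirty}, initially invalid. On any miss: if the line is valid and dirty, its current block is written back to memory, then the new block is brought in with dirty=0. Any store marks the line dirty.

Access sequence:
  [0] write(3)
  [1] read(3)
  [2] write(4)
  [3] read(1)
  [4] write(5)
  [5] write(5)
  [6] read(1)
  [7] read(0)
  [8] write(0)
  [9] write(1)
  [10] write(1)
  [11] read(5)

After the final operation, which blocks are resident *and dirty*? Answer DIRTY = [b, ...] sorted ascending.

0: W B3 -> L1 miss  d=D]
1: R B3 -> L1 hit  d=D]
2: W B4 -> L0 miss  d=D]
3: R B1 -> L1 miss wb->B3  d=-]
4: W B5 -> L1 miss  d=D]
5: W B5 -> L1 hit  d=D]
6: R B1 -> L1 miss wb->B5  d=-]
7: R B0 -> L0 miss wb->B4  d=-]
8: W B0 -> L0 hit  d=D]
9: W B1 -> L1 hit  d=D]
10: W B1 -> L1 hit  d=D]
11: R B5 -> L1 miss wb->B1  d=-]

DIRTY = [0]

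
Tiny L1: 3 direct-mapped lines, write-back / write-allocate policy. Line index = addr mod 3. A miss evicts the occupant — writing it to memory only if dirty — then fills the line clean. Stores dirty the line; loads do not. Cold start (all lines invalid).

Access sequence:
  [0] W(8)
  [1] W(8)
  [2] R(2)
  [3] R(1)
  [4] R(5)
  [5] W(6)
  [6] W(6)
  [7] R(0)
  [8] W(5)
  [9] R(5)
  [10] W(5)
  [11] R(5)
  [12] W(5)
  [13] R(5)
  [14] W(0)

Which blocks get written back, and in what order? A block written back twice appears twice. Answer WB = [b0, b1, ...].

WB = [8, 6]

0: W B8 → L2 miss [D]
1: W B8 → L2 hit [D]
2: R B2 → L2 miss wb→B8 [-]
3: R B1 → L1 miss [-]
4: R B5 → L2 miss [-]
5: W B6 → L0 miss [D]
6: W B6 → L0 hit [D]
7: R B0 → L0 miss wb→B6 [-]
8: W B5 → L2 hit [D]
9: R B5 → L2 hit [D]
10: W B5 → L2 hit [D]
11: R B5 → L2 hit [D]
12: W B5 → L2 hit [D]
13: R B5 → L2 hit [D]
14: W B0 → L0 hit [D]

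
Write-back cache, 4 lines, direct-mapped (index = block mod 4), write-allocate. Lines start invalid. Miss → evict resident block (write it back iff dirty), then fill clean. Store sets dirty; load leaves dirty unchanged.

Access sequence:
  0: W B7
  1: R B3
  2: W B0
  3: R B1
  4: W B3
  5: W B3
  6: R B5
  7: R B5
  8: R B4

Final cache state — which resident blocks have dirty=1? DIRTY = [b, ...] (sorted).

DIRTY = [3]

0: W B7 → L3 miss [D]
1: R B3 → L3 miss wb→B7 [-]
2: W B0 → L0 miss [D]
3: R B1 → L1 miss [-]
4: W B3 → L3 hit [D]
5: W B3 → L3 hit [D]
6: R B5 → L1 miss [-]
7: R B5 → L1 hit [-]
8: R B4 → L0 miss wb→B0 [-]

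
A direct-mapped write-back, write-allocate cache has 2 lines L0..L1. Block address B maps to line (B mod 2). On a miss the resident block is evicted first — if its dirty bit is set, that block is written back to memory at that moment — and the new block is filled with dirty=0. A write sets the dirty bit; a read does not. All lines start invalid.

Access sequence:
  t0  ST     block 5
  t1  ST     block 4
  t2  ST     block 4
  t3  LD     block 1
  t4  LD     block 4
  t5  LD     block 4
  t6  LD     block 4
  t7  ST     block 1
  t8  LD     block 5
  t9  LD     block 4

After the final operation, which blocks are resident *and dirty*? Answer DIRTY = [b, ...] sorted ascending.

0: W B5 -> L1 miss  d=D]
1: W B4 -> L0 miss  d=D]
2: W B4 -> L0 hit  d=D]
3: R B1 -> L1 miss wb->B5  d=-]
4: R B4 -> L0 hit  d=D]
5: R B4 -> L0 hit  d=D]
6: R B4 -> L0 hit  d=D]
7: W B1 -> L1 hit  d=D]
8: R B5 -> L1 miss wb->B1  d=-]
9: R B4 -> L0 hit  d=D]

DIRTY = [4]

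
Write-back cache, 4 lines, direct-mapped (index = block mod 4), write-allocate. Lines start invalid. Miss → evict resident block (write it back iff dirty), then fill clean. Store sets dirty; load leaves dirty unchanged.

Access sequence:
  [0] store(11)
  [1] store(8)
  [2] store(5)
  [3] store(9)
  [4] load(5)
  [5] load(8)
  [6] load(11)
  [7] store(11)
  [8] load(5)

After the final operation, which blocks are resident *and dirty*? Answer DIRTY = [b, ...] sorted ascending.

0: W B11 → L3 miss [D]
1: W B8 → L0 miss [D]
2: W B5 → L1 miss [D]
3: W B9 → L1 miss wb→B5 [D]
4: R B5 → L1 miss wb→B9 [-]
5: R B8 → L0 hit [D]
6: R B11 → L3 hit [D]
7: W B11 → L3 hit [D]
8: R B5 → L1 hit [-]

DIRTY = [8, 11]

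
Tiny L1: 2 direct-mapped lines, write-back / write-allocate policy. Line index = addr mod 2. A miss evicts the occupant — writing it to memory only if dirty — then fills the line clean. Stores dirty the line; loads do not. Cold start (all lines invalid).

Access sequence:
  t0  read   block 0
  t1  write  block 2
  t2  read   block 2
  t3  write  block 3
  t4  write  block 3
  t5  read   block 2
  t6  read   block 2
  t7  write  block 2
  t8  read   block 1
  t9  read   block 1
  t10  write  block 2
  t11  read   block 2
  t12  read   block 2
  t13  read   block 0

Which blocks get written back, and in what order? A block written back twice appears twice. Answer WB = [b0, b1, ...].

WB = [3, 2]

  0 | R B0 → L0 miss [-]
  1 | W B2 → L0 miss [D]
  2 | R B2 → L0 hit [D]
  3 | W B3 → L1 miss [D]
  4 | W B3 → L1 hit [D]
  5 | R B2 → L0 hit [D]
  6 | R B2 → L0 hit [D]
  7 | W B2 → L0 hit [D]
  8 | R B1 → L1 miss wb→B3 [-]
  9 | R B1 → L1 hit [-]
  10 | W B2 → L0 hit [D]
  11 | R B2 → L0 hit [D]
  12 | R B2 → L0 hit [D]
  13 | R B0 → L0 miss wb→B2 [-]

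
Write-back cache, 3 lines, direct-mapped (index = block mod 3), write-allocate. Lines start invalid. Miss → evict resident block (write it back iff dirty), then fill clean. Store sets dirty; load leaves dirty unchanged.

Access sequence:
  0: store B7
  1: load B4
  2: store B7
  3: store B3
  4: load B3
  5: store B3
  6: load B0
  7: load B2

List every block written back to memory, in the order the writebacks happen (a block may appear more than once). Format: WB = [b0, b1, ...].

0: W B7 → L1 miss [D]
1: R B4 → L1 miss wb→B7 [-]
2: W B7 → L1 miss [D]
3: W B3 → L0 miss [D]
4: R B3 → L0 hit [D]
5: W B3 → L0 hit [D]
6: R B0 → L0 miss wb→B3 [-]
7: R B2 → L2 miss [-]

WB = [7, 3]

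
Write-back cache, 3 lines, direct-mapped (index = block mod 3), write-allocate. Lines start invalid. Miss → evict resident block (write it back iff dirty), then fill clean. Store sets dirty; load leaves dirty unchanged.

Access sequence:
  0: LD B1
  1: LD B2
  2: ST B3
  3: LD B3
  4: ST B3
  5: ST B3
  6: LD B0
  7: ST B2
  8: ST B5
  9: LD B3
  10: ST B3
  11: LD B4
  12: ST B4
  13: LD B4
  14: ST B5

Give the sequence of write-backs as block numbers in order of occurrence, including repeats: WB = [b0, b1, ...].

WB = [3, 2]

0: R B1 → L1 miss [-]
1: R B2 → L2 miss [-]
2: W B3 → L0 miss [D]
3: R B3 → L0 hit [D]
4: W B3 → L0 hit [D]
5: W B3 → L0 hit [D]
6: R B0 → L0 miss wb→B3 [-]
7: W B2 → L2 hit [D]
8: W B5 → L2 miss wb→B2 [D]
9: R B3 → L0 miss [-]
10: W B3 → L0 hit [D]
11: R B4 → L1 miss [-]
12: W B4 → L1 hit [D]
13: R B4 → L1 hit [D]
14: W B5 → L2 hit [D]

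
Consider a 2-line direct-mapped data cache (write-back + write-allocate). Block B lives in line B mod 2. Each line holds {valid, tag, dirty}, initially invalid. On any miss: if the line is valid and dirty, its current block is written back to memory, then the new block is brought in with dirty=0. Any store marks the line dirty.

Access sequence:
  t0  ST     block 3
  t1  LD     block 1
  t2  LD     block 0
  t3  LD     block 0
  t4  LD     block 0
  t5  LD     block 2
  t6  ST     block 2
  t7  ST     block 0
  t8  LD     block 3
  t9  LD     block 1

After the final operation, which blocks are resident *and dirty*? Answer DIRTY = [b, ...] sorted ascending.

0: W B3 → L1 miss [D]
1: R B1 → L1 miss wb→B3 [-]
2: R B0 → L0 miss [-]
3: R B0 → L0 hit [-]
4: R B0 → L0 hit [-]
5: R B2 → L0 miss [-]
6: W B2 → L0 hit [D]
7: W B0 → L0 miss wb→B2 [D]
8: R B3 → L1 miss [-]
9: R B1 → L1 miss [-]

DIRTY = [0]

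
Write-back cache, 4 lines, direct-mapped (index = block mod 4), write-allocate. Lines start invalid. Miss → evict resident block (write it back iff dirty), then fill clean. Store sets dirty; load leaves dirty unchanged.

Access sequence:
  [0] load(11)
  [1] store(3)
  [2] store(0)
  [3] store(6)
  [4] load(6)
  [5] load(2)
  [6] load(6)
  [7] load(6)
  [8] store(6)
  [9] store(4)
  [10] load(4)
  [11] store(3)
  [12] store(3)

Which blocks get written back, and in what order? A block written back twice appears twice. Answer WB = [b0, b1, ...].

0: R B11 -> L3 miss  d=-]
1: W B3 -> L3 miss  d=D]
2: W B0 -> L0 miss  d=D]
3: W B6 -> L2 miss  d=D]
4: R B6 -> L2 hit  d=D]
5: R B2 -> L2 miss wb->B6  d=-]
6: R B6 -> L2 miss  d=-]
7: R B6 -> L2 hit  d=-]
8: W B6 -> L2 hit  d=D]
9: W B4 -> L0 miss wb->B0  d=D]
10: R B4 -> L0 hit  d=D]
11: W B3 -> L3 hit  d=D]
12: W B3 -> L3 hit  d=D]

WB = [6, 0]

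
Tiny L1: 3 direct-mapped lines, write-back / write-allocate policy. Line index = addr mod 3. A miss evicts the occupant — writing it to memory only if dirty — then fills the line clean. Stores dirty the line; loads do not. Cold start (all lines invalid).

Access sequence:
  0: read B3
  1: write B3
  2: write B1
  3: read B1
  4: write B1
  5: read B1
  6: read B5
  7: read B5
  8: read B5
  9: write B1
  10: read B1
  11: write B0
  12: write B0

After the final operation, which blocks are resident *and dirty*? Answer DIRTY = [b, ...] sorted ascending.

DIRTY = [0, 1]

0: R B3 -> L0 miss  d=-]
1: W B3 -> L0 hit  d=D]
2: W B1 -> L1 miss  d=D]
3: R B1 -> L1 hit  d=D]
4: W B1 -> L1 hit  d=D]
5: R B1 -> L1 hit  d=D]
6: R B5 -> L2 miss  d=-]
7: R B5 -> L2 hit  d=-]
8: R B5 -> L2 hit  d=-]
9: W B1 -> L1 hit  d=D]
10: R B1 -> L1 hit  d=D]
11: W B0 -> L0 miss wb->B3  d=D]
12: W B0 -> L0 hit  d=D]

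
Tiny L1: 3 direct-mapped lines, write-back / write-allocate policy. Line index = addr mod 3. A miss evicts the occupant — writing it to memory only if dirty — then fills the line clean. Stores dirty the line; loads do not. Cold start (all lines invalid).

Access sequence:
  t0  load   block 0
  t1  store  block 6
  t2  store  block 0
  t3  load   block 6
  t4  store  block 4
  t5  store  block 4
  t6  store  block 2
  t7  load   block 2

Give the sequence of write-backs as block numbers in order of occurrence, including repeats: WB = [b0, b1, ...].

0: R B0 → L0 miss [-]
1: W B6 → L0 miss [D]
2: W B0 → L0 miss wb→B6 [D]
3: R B6 → L0 miss wb→B0 [-]
4: W B4 → L1 miss [D]
5: W B4 → L1 hit [D]
6: W B2 → L2 miss [D]
7: R B2 → L2 hit [D]

WB = [6, 0]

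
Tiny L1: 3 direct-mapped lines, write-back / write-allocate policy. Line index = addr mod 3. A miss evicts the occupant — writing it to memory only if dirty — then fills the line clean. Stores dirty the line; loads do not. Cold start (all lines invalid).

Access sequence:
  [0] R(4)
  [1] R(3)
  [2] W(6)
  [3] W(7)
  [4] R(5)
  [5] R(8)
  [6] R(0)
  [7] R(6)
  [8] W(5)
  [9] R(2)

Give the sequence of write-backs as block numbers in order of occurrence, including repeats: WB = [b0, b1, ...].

WB = [6, 5]

0: R B4 -> L1 miss  d=-]
1: R B3 -> L0 miss  d=-]
2: W B6 -> L0 miss  d=D]
3: W B7 -> L1 miss  d=D]
4: R B5 -> L2 miss  d=-]
5: R B8 -> L2 miss  d=-]
6: R B0 -> L0 miss wb->B6  d=-]
7: R B6 -> L0 miss  d=-]
8: W B5 -> L2 miss  d=D]
9: R B2 -> L2 miss wb->B5  d=-]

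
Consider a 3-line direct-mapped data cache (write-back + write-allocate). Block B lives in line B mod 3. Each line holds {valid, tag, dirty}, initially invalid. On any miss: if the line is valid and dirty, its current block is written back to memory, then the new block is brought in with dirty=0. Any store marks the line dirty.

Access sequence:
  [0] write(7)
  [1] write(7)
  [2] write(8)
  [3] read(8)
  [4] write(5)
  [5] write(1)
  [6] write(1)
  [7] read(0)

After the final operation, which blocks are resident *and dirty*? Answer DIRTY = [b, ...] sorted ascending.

  0 | W B7 → L1 miss [D]
  1 | W B7 → L1 hit [D]
  2 | W B8 → L2 miss [D]
  3 | R B8 → L2 hit [D]
  4 | W B5 → L2 miss wb→B8 [D]
  5 | W B1 → L1 miss wb→B7 [D]
  6 | W B1 → L1 hit [D]
  7 | R B0 → L0 miss [-]

DIRTY = [1, 5]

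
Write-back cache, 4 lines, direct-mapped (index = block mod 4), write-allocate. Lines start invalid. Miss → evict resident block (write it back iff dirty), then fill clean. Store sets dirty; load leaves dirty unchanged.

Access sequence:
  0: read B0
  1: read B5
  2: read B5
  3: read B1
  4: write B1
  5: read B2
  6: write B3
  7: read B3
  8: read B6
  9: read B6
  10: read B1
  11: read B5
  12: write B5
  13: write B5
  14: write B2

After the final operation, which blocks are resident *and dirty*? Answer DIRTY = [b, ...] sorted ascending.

DIRTY = [2, 3, 5]

0: R B0 → L0 miss [-]
1: R B5 → L1 miss [-]
2: R B5 → L1 hit [-]
3: R B1 → L1 miss [-]
4: W B1 → L1 hit [D]
5: R B2 → L2 miss [-]
6: W B3 → L3 miss [D]
7: R B3 → L3 hit [D]
8: R B6 → L2 miss [-]
9: R B6 → L2 hit [-]
10: R B1 → L1 hit [D]
11: R B5 → L1 miss wb→B1 [-]
12: W B5 → L1 hit [D]
13: W B5 → L1 hit [D]
14: W B2 → L2 miss [D]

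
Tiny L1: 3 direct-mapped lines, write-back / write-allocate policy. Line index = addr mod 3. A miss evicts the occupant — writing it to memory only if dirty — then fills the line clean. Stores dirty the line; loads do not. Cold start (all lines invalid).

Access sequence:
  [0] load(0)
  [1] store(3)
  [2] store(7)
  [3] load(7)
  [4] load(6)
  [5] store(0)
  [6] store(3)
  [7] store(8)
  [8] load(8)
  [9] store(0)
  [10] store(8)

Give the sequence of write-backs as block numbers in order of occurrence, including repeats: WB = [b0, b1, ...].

WB = [3, 0, 3]

0: R B0 -> L0 miss  d=-]
1: W B3 -> L0 miss  d=D]
2: W B7 -> L1 miss  d=D]
3: R B7 -> L1 hit  d=D]
4: R B6 -> L0 miss wb->B3  d=-]
5: W B0 -> L0 miss  d=D]
6: W B3 -> L0 miss wb->B0  d=D]
7: W B8 -> L2 miss  d=D]
8: R B8 -> L2 hit  d=D]
9: W B0 -> L0 miss wb->B3  d=D]
10: W B8 -> L2 hit  d=D]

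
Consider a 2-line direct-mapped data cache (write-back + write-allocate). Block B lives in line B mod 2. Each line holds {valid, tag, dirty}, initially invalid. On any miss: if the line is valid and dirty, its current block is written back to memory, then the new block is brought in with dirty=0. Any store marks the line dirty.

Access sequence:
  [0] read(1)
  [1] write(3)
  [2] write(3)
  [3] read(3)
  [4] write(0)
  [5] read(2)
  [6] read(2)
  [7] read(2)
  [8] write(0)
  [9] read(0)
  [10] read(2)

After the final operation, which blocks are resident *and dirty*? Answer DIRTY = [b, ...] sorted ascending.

DIRTY = [3]

0: R B1 -> L1 miss  d=-]
1: W B3 -> L1 miss  d=D]
2: W B3 -> L1 hit  d=D]
3: R B3 -> L1 hit  d=D]
4: W B0 -> L0 miss  d=D]
5: R B2 -> L0 miss wb->B0  d=-]
6: R B2 -> L0 hit  d=-]
7: R B2 -> L0 hit  d=-]
8: W B0 -> L0 miss  d=D]
9: R B0 -> L0 hit  d=D]
10: R B2 -> L0 miss wb->B0  d=-]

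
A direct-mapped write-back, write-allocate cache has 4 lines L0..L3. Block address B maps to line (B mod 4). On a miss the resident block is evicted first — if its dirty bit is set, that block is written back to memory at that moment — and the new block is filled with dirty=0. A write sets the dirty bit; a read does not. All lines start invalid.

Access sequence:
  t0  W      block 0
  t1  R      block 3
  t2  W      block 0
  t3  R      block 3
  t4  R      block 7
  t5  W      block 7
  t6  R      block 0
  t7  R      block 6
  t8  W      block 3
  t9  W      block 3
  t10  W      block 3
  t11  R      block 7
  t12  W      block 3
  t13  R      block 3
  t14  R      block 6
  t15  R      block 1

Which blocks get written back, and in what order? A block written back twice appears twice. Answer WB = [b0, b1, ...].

  0 | W B0 → L0 miss [D]
  1 | R B3 → L3 miss [-]
  2 | W B0 → L0 hit [D]
  3 | R B3 → L3 hit [-]
  4 | R B7 → L3 miss [-]
  5 | W B7 → L3 hit [D]
  6 | R B0 → L0 hit [D]
  7 | R B6 → L2 miss [-]
  8 | W B3 → L3 miss wb→B7 [D]
  9 | W B3 → L3 hit [D]
  10 | W B3 → L3 hit [D]
  11 | R B7 → L3 miss wb→B3 [-]
  12 | W B3 → L3 miss [D]
  13 | R B3 → L3 hit [D]
  14 | R B6 → L2 hit [-]
  15 | R B1 → L1 miss [-]

WB = [7, 3]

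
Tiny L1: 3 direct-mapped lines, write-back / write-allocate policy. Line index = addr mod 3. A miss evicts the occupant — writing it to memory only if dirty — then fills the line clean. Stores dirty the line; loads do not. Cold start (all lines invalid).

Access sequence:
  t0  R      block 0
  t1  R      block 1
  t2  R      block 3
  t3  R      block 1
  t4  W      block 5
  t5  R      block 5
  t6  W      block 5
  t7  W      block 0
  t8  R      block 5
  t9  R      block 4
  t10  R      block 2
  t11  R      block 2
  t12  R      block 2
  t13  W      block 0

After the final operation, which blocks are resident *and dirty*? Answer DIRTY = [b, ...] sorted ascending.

0: R B0 -> L0 miss  d=-]
1: R B1 -> L1 miss  d=-]
2: R B3 -> L0 miss  d=-]
3: R B1 -> L1 hit  d=-]
4: W B5 -> L2 miss  d=D]
5: R B5 -> L2 hit  d=D]
6: W B5 -> L2 hit  d=D]
7: W B0 -> L0 miss  d=D]
8: R B5 -> L2 hit  d=D]
9: R B4 -> L1 miss  d=-]
10: R B2 -> L2 miss wb->B5  d=-]
11: R B2 -> L2 hit  d=-]
12: R B2 -> L2 hit  d=-]
13: W B0 -> L0 hit  d=D]

DIRTY = [0]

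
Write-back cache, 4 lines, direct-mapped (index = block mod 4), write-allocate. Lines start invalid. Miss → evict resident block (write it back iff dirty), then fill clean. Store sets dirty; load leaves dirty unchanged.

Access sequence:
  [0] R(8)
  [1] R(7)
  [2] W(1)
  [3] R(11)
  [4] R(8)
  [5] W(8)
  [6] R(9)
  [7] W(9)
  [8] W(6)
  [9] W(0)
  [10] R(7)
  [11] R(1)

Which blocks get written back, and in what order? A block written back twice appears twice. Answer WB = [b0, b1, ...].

  0 | R B8 → L0 miss [-]
  1 | R B7 → L3 miss [-]
  2 | W B1 → L1 miss [D]
  3 | R B11 → L3 miss [-]
  4 | R B8 → L0 hit [-]
  5 | W B8 → L0 hit [D]
  6 | R B9 → L1 miss wb→B1 [-]
  7 | W B9 → L1 hit [D]
  8 | W B6 → L2 miss [D]
  9 | W B0 → L0 miss wb→B8 [D]
  10 | R B7 → L3 miss [-]
  11 | R B1 → L1 miss wb→B9 [-]

WB = [1, 8, 9]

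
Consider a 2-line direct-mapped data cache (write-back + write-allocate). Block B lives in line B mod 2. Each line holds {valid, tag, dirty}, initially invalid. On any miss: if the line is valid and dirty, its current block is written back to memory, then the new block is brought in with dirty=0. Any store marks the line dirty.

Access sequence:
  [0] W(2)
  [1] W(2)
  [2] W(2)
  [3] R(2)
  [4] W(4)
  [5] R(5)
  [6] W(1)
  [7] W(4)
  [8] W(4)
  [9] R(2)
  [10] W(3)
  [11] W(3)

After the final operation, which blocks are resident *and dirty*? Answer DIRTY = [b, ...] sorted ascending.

0: W B2 -> L0 miss  d=D]
1: W B2 -> L0 hit  d=D]
2: W B2 -> L0 hit  d=D]
3: R B2 -> L0 hit  d=D]
4: W B4 -> L0 miss wb->B2  d=D]
5: R B5 -> L1 miss  d=-]
6: W B1 -> L1 miss  d=D]
7: W B4 -> L0 hit  d=D]
8: W B4 -> L0 hit  d=D]
9: R B2 -> L0 miss wb->B4  d=-]
10: W B3 -> L1 miss wb->B1  d=D]
11: W B3 -> L1 hit  d=D]

DIRTY = [3]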